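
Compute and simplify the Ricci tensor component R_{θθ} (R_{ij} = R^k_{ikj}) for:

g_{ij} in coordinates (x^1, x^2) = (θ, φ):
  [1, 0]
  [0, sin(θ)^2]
Non-zero Christoffel symbols (Γ^k_{ij} = Γ^k_{ji}):
Γ^θ_{φ φ} = -sin(2*θ)/2
Γ^φ_{θ φ} = 1/tan(θ)
R^θ_{θ θ θ} = 0 (a repeated index in an antisymmetric pair)
R^φ_{θ φ θ} = ∂_φ Γ^φ_{θ θ} - ∂_θ Γ^φ_{θ φ} + Γ^φ_{φ m} Γ^m_{θ θ} - Γ^φ_{θ m} Γ^m_{θ φ}
  = (0) - (-1/sin(θ)^2) + (0) - (1/tan(θ)^2) = 1
R_{θθ} = R^θ_{θ θ θ} + R^φ_{θ φ θ} = (0) + (1) = 1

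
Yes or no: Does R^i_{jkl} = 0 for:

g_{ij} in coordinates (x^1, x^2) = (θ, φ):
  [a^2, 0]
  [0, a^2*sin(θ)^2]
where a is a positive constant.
Non-zero Christoffel symbols:
Γ^θ_{φ φ} = -sin(2*θ)/2
Γ^φ_{θ φ} = 1/tan(θ)
Ricci tensor: R_{θθ} = 1, R_{θφ} = 0, R_{φφ} = sin(θ)^2
The Ricci tensor is non-zero, so the Riemann tensor is non-zero: not flat.
No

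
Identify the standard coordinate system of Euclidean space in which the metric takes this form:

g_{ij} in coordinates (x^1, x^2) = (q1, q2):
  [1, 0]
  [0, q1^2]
The line element ds^2 = dq1^2 + q1^2 dq2^2 is dr^2 + r^2 dθ^2 with q1 = r, q2 = θ.
polar coordinates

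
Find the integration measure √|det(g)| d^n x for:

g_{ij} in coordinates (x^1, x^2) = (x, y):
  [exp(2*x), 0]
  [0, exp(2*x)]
det(g) = exp(4*x)
√|det(g)| = exp(2*x)
Volume element: dV = exp(2*x) dx dy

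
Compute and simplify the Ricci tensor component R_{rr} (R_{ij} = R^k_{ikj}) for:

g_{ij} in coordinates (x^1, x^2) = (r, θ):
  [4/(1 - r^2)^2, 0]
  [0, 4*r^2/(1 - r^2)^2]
Non-zero Christoffel symbols (Γ^k_{ij} = Γ^k_{ji}):
Γ^r_{r r} = 2*r/(1 - r^2)
Γ^r_{θ θ} = (r^3 + r)/(r^2 - 1)
Γ^θ_{r θ} = (-r^2 - 1)/(r^3 - r)
R^r_{r r r} = 0 (a repeated index in an antisymmetric pair)
R^θ_{r θ r} = ∂_θ Γ^θ_{r r} - ∂_r Γ^θ_{r θ} + Γ^θ_{θ m} Γ^m_{r r} - Γ^θ_{r m} Γ^m_{r θ}
  = (0) - ((r^4 + 4*r^2 - 1)/(r^3 - r)^2) + (2*(r^2 + 1)/(r^2 - 1)^2) - ((r^2 + 1)^2/(r^3 - r)^2) = -4/(r^2 - 1)^2
R_{rr} = R^r_{r r r} + R^θ_{r θ r} = (0) + (-4/(r^2 - 1)^2) = -4/(r^2 - 1)^2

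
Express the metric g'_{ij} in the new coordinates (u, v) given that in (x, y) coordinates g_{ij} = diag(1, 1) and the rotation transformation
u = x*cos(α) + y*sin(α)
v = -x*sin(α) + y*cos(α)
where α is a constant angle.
Invert the transformation: x = u*cos(α) - v*sin(α), y = u*sin(α) + v*cos(α)
g'_{ij} = (∂x^k/∂x'^i)(∂x^l/∂x'^j) g_{kl}; with g_{kl} = δ_{kl} this is Σ_k (∂x^k/∂x'^i)(∂x^k/∂x'^j).
Jacobian: ∂x/∂u = cos(α), ∂x/∂v = -sin(α), ∂y/∂u = sin(α), ∂y/∂v = cos(α)
g'_{uu} = (cos(α))(cos(α)) + (sin(α))(sin(α)) = 1
g'_{uv} = (cos(α))(-sin(α)) + (sin(α))(cos(α)) = 0
g'_{vv} = (-sin(α))(-sin(α)) + (cos(α))(cos(α)) = 1
g'_{ij} = diag(1, 1)
The Euclidean metric is invariant under rotations.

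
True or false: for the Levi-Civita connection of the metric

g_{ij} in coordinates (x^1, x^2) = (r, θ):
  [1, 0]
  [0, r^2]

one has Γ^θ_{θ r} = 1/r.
Γ^θ_{θ r} = (1/2) g^{θθ} (∂_θ g_{θr} + ∂_r g_{θθ} - ∂_θ g_{θr}) = (1/2)(1/r^2)((0) + (2*r) - (0)) = 1/r
This equals the proposed value 1/r.
True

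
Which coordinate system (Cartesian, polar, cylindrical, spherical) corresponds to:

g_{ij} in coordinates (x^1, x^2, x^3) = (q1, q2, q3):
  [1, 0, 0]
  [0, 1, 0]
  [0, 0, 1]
All components are constant and the metric is the identity, i.e. orthonormal rectilinear coordinates.
Cartesian (3D) coordinates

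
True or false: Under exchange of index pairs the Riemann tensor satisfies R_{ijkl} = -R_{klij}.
The pair-exchange symmetry has a plus sign: R_{ijkl} = +R_{klij}.
False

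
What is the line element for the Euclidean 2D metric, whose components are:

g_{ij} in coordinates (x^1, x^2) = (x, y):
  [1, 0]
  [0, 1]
ds^2 = g_{ij} dx^i dx^j; only the non-zero components contribute.
ds^2 = dx^2 + dy^2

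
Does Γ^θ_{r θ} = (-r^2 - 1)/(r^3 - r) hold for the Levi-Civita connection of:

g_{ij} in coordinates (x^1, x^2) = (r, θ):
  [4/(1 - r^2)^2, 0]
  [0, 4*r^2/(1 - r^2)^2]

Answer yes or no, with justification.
Γ^θ_{r θ} = (1/2) g^{θθ} (∂_r g_{θθ} + ∂_θ g_{θr} - ∂_θ g_{rθ}) = (1/2)((1 - r^2)^2/(4*r^2))((-8*(r^3 + r)/(r^2 - 1)^3) + (0) - (0)) = (-r^2 - 1)/(r^3 - r)
This equals the proposed value (-r^2 - 1)/(r^3 - r).
Yes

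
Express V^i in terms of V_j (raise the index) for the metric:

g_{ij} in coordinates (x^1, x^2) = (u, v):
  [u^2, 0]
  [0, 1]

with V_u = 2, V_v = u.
Inverse metric (diagonal): g^{uu} = 1/u^2, g^{vv} = 1
V^i = g^{ij} V_j:
V^u = (1/u^2)(2) + (0)(u) = 2/u^2
V^v = (0)(2) + (1)(u) = u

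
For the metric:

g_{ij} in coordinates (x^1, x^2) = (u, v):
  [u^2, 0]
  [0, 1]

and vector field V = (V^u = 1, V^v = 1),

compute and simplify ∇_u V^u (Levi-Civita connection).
Non-zero Christoffel symbols:
Γ^u_{u u} = 1/u
∇_u V^u = ∂_u V^u + Γ^u_{u j} V^j
  = (0) + (1/u)(1) + (0)(1)
  = 1/u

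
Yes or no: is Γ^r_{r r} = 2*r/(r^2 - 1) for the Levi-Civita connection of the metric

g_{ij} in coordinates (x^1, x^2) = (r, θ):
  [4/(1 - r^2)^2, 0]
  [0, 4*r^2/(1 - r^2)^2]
Γ^r_{r r} = (1/2) g^{rr} (∂_r g_{rr} + ∂_r g_{rr} - ∂_r g_{rr}) = (1/2)((1 - r^2)^2/4)((16*r/(1 - r^2)^3) + (16*r/(1 - r^2)^3) - (16*r/(1 - r^2)^3)) = 2*r/(1 - r^2)
This differs from the proposed value 2*r/(r^2 - 1).
No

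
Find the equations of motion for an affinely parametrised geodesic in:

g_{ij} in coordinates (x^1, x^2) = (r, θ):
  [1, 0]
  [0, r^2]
Geodesic equation: d^2x^k/dλ^2 + Γ^k_{ij} (dx^i/dλ)(dx^j/dλ) = 0.
Non-zero Christoffel symbols:
Γ^r_{θ θ} = -r
Γ^θ_{r θ} = 1/r
Substituting (the symmetric pair Γ^k_{ij}, Γ^k_{ji} combines into a factor 2):
d^2r/dλ^2 - r (dθ/dλ)^2 = 0
d^2θ/dλ^2 + (2/r) (dr/dλ)(dθ/dλ) = 0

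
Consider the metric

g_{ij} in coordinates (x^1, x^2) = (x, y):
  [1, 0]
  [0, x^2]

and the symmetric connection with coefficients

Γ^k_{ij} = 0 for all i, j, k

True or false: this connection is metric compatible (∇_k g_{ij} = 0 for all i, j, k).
Using ∇_k g_{ij} = ∂_k g_{ij} - Γ^m_{ki} g_{mj} - Γ^m_{kj} g_{im}:
∇_x g_{yy} = (2*x) - (0) - (0) = 2*x ≠ 0
So the connection is not metric compatible (it is not the Levi-Civita connection).
False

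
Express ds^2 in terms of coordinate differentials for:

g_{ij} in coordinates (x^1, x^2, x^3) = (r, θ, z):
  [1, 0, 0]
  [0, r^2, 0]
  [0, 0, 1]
ds^2 = g_{ij} dx^i dx^j; only the non-zero components contribute.
ds^2 = dr^2 + r^2 dθ^2 + dz^2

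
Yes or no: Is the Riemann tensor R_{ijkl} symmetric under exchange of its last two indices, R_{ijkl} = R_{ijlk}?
It is antisymmetric in the last pair: R_{ijkl} = -R_{ijlk}.
No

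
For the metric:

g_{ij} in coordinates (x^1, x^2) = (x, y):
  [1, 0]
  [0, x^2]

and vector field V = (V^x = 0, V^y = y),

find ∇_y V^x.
Non-zero Christoffel symbols:
Γ^x_{y y} = -x
Γ^y_{x y} = 1/x
∇_y V^x = ∂_y V^x + Γ^x_{y j} V^j
  = (0) + (0)(0) + (-x)(y)
  = -x*y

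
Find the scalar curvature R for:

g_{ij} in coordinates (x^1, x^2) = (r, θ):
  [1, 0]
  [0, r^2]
Non-zero Christoffel symbols (Γ^k_{ij} = Γ^k_{ji}):
Γ^r_{θ θ} = -r
Γ^θ_{r θ} = 1/r
Ricci tensor (R_{ij} = R^k_{ikj}): R_{rr} = 0, R_{rθ} = 0, R_{θθ} = 0
Inverse metric: g^{rr} = 1, g^{θθ} = 1/r^2
R = g^{ij} R_{ij} = (1)(0) + (1/r^2)(0) = 0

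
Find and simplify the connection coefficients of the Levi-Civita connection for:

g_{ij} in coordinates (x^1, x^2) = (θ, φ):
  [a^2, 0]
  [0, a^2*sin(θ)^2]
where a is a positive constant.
Using Γ^k_{ij} = (1/2) g^{km} (∂_i g_{mj} + ∂_j g_{mi} - ∂_m g_{ij}); the metric is diagonal, so only the m = k term contributes.
Non-zero symbols (using the symmetry Γ^k_{ij} = Γ^k_{ji}):
Γ^θ_{φ φ} = (1/2) g^{θθ} (∂_φ g_{θφ} + ∂_φ g_{θφ} - ∂_θ g_{φφ}) = (1/2)(1/a^2)((0) + (0) - (a^2*sin(2*θ))) = -sin(2*θ)/2
Γ^φ_{θ φ} = (1/2) g^{φφ} (∂_θ g_{φφ} + ∂_φ g_{φθ} - ∂_φ g_{θφ}) = (1/2)(1/(a^2*sin(θ)^2))((a^2*sin(2*θ)) + (0) - (0)) = 1/tan(θ)
All other Christoffel symbols are zero.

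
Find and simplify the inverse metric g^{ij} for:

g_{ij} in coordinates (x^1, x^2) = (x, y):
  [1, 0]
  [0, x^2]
The metric is diagonal, so g^{ij} is diagonal with entries 1/g_{ii}: diag(1, 1/(x^2)).
g^{ij}:
  [1, 0]
  [0, 1/x^2]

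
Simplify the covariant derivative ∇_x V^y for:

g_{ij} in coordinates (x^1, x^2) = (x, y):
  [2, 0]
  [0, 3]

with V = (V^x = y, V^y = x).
All Christoffel symbols are zero.
∇_x V^y = ∂_x V^y + Γ^y_{x j} V^j
  = (1) + (0)(y) + (0)(x)
  = 1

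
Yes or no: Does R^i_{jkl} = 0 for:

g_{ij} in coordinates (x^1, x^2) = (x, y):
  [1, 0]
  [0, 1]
All metric components are constant, so every Christoffel symbol vanishes and R^i_{jkl} = 0.
Yes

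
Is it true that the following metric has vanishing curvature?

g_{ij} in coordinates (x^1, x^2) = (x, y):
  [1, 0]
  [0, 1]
All metric components are constant, so every Christoffel symbol vanishes and R^i_{jkl} = 0.
Yes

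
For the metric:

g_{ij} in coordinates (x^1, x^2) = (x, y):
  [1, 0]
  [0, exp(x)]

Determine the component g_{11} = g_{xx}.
With x^1 = x, x^2 = y, g_{11} = g_{xx} is the row-1, column-1 entry of the matrix.
g_{11} = 1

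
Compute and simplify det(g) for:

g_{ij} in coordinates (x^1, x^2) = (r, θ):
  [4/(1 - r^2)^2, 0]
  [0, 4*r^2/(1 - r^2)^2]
For a 2×2 metric: det(g) = g_{11}·g_{22} - g_{12}·g_{21}
= (4/(1 - r^2)^2)·(4*r^2/(1 - r^2)^2) - (0)·(0)
= 16*r^2/(1 - r^2)^4 - 0
det(g) = 16*r^2/(1 - r^2)^4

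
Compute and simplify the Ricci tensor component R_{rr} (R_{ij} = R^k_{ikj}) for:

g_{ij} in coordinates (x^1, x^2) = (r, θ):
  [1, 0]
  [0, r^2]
Non-zero Christoffel symbols (Γ^k_{ij} = Γ^k_{ji}):
Γ^r_{θ θ} = -r
Γ^θ_{r θ} = 1/r
R^r_{r r r} = 0 (a repeated index in an antisymmetric pair)
R^θ_{r θ r} = ∂_θ Γ^θ_{r r} - ∂_r Γ^θ_{r θ} + Γ^θ_{θ m} Γ^m_{r r} - Γ^θ_{r m} Γ^m_{r θ}
  = (0) - (-1/r^2) + (0) - (1/r^2) = 0
R_{rr} = R^r_{r r r} + R^θ_{r θ r} = (0) + (0) = 0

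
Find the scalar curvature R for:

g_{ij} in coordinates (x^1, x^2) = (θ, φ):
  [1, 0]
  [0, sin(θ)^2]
Non-zero Christoffel symbols (Γ^k_{ij} = Γ^k_{ji}):
Γ^θ_{φ φ} = -sin(2*θ)/2
Γ^φ_{θ φ} = 1/tan(θ)
Ricci tensor (R_{ij} = R^k_{ikj}): R_{θθ} = 1, R_{θφ} = 0, R_{φφ} = sin(θ)^2
Inverse metric: g^{θθ} = 1, g^{φφ} = 1/sin(θ)^2
R = g^{ij} R_{ij} = (1)(1) + (1/sin(θ)^2)(sin(θ)^2) = 2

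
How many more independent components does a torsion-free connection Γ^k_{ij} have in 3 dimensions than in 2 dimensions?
Independent components in n dimensions: n × n(n+1)/2 = n^2(n+1)/2.
3D: 3 × 6 = 18
2D: 2 × 3 = 6
Difference = 18 - 6 = 12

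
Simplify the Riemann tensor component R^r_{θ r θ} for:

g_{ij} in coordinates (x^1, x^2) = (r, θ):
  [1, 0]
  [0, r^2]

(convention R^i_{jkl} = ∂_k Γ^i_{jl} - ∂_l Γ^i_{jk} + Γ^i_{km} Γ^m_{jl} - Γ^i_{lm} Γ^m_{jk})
Non-zero Christoffel symbols (Γ^k_{ij} = Γ^k_{ji}):
Γ^r_{θ θ} = -r
Γ^θ_{r θ} = 1/r
R^r_{θ r θ} = ∂_r Γ^r_{θ θ} - ∂_θ Γ^r_{θ r} + Γ^r_{r m} Γ^m_{θ θ} - Γ^r_{θ m} Γ^m_{θ r}
  = (-1) - (0) + (0) - (-1) = 0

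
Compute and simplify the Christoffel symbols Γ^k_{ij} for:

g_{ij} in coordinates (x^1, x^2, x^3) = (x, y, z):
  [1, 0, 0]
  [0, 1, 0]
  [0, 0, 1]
Using Γ^k_{ij} = (1/2) g^{km} (∂_i g_{mj} + ∂_j g_{mi} - ∂_m g_{ij}); the metric is diagonal, so only the m = k term contributes.
Every metric component is constant, so all ∂_m g_{ij} = 0 and every Christoffel symbol vanishes.
All Christoffel symbols are zero.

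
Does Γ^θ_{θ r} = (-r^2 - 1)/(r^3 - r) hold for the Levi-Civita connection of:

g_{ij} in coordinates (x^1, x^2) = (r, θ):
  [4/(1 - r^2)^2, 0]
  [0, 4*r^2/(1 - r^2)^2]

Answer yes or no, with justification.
Γ^θ_{θ r} = (1/2) g^{θθ} (∂_θ g_{θr} + ∂_r g_{θθ} - ∂_θ g_{θr}) = (1/2)((1 - r^2)^2/(4*r^2))((0) + (-8*(r^3 + r)/(r^2 - 1)^3) - (0)) = (-r^2 - 1)/(r^3 - r)
This equals the proposed value (-r^2 - 1)/(r^3 - r).
Yes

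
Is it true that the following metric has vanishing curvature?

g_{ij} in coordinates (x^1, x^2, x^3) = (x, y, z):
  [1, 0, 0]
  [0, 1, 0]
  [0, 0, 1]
All metric components are constant, so every Christoffel symbol vanishes and R^i_{jkl} = 0.
Yes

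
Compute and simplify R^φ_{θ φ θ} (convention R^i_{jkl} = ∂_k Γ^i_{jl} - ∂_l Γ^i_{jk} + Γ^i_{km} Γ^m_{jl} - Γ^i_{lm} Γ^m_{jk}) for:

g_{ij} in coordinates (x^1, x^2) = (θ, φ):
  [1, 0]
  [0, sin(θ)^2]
Non-zero Christoffel symbols (Γ^k_{ij} = Γ^k_{ji}):
Γ^θ_{φ φ} = -sin(2*θ)/2
Γ^φ_{θ φ} = 1/tan(θ)
R^φ_{θ φ θ} = ∂_φ Γ^φ_{θ θ} - ∂_θ Γ^φ_{θ φ} + Γ^φ_{φ m} Γ^m_{θ θ} - Γ^φ_{θ m} Γ^m_{θ φ}
  = (0) - (-1/sin(θ)^2) + (0) - (1/tan(θ)^2) = 1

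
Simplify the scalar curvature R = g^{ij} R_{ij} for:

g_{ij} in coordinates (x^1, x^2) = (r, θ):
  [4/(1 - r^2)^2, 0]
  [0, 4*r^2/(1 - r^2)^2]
Non-zero Christoffel symbols (Γ^k_{ij} = Γ^k_{ji}):
Γ^r_{r r} = 2*r/(1 - r^2)
Γ^r_{θ θ} = (r^3 + r)/(r^2 - 1)
Γ^θ_{r θ} = (-r^2 - 1)/(r^3 - r)
Ricci tensor (R_{ij} = R^k_{ikj}): R_{rr} = -4/(r^2 - 1)^2, R_{rθ} = 0, R_{θθ} = -4*r^2/(r^2 - 1)^2
Inverse metric: g^{rr} = (1 - r^2)^2/4, g^{θθ} = (1 - r^2)^2/(4*r^2)
R = g^{ij} R_{ij} = ((1 - r^2)^2/4)(-4/(r^2 - 1)^2) + ((1 - r^2)^2/(4*r^2))(-4*r^2/(r^2 - 1)^2) = -2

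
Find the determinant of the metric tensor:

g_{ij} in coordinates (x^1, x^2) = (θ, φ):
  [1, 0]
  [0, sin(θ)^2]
For a 2×2 metric: det(g) = g_{11}·g_{22} - g_{12}·g_{21}
= (1)·(sin(θ)^2) - (0)·(0)
= sin(θ)^2 - 0
det(g) = sin(θ)^2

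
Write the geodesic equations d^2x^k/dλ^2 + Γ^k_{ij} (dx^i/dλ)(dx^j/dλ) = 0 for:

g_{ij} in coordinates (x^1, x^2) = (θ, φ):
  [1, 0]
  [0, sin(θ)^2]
Geodesic equation: d^2x^k/dλ^2 + Γ^k_{ij} (dx^i/dλ)(dx^j/dλ) = 0.
Non-zero Christoffel symbols:
Γ^θ_{φ φ} = -sin(2*θ)/2
Γ^φ_{θ φ} = 1/tan(θ)
Substituting (the symmetric pair Γ^k_{ij}, Γ^k_{ji} combines into a factor 2):
d^2θ/dλ^2 - (sin(2*θ)/2) (dφ/dλ)^2 = 0
d^2φ/dλ^2 + (2/tan(θ)) (dθ/dλ)(dφ/dλ) = 0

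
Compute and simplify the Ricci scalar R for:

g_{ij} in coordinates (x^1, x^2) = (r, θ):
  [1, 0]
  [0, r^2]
Non-zero Christoffel symbols (Γ^k_{ij} = Γ^k_{ji}):
Γ^r_{θ θ} = -r
Γ^θ_{r θ} = 1/r
Ricci tensor (R_{ij} = R^k_{ikj}): R_{rr} = 0, R_{rθ} = 0, R_{θθ} = 0
Inverse metric: g^{rr} = 1, g^{θθ} = 1/r^2
R = g^{ij} R_{ij} = (1)(0) + (1/r^2)(0) = 0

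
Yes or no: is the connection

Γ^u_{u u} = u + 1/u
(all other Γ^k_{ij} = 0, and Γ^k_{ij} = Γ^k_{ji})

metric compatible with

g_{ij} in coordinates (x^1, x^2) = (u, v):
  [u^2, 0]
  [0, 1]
Using ∇_k g_{ij} = ∂_k g_{ij} - Γ^m_{ki} g_{mj} - Γ^m_{kj} g_{im}:
∇_u g_{uu} = (2*u) - (u^3 + u) - (u^3 + u) = -2*u^3 ≠ 0
So the connection is not metric compatible (it is not the Levi-Civita connection).
No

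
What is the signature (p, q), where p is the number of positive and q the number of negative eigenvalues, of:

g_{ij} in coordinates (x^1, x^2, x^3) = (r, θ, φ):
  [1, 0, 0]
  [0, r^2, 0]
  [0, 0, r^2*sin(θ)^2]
The metric is diagonal, so its eigenvalues are the diagonal entries: 1, r^2, r^2*sin(θ)^2 (at a generic point, where coordinate-dependent entries are positive).
3 positive, 0 negative.
(3, 0) - Riemannian (positive definite)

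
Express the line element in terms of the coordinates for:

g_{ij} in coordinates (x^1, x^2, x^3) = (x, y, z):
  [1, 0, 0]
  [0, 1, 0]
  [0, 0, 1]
ds^2 = g_{ij} dx^i dx^j; only the non-zero components contribute.
ds^2 = dx^2 + dy^2 + dz^2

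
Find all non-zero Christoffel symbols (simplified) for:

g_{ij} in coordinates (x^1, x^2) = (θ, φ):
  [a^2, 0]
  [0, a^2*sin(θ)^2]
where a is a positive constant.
Using Γ^k_{ij} = (1/2) g^{km} (∂_i g_{mj} + ∂_j g_{mi} - ∂_m g_{ij}); the metric is diagonal, so only the m = k term contributes.
Non-zero symbols (using the symmetry Γ^k_{ij} = Γ^k_{ji}):
Γ^θ_{φ φ} = (1/2) g^{θθ} (∂_φ g_{θφ} + ∂_φ g_{θφ} - ∂_θ g_{φφ}) = (1/2)(1/a^2)((0) + (0) - (a^2*sin(2*θ))) = -sin(2*θ)/2
Γ^φ_{θ φ} = (1/2) g^{φφ} (∂_θ g_{φφ} + ∂_φ g_{φθ} - ∂_φ g_{θφ}) = (1/2)(1/(a^2*sin(θ)^2))((a^2*sin(2*θ)) + (0) - (0)) = 1/tan(θ)
All other Christoffel symbols are zero.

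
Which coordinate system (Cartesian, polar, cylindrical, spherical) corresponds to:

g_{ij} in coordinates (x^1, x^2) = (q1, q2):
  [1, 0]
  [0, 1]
All components are constant and the metric is the identity, i.e. orthonormal rectilinear coordinates.
Cartesian (2D) coordinates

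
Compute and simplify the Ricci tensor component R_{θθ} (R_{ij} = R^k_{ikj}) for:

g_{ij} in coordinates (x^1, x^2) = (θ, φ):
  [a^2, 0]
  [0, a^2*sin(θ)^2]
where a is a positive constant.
Non-zero Christoffel symbols (Γ^k_{ij} = Γ^k_{ji}):
Γ^θ_{φ φ} = -sin(2*θ)/2
Γ^φ_{θ φ} = 1/tan(θ)
R^θ_{θ θ θ} = 0 (a repeated index in an antisymmetric pair)
R^φ_{θ φ θ} = ∂_φ Γ^φ_{θ θ} - ∂_θ Γ^φ_{θ φ} + Γ^φ_{φ m} Γ^m_{θ θ} - Γ^φ_{θ m} Γ^m_{θ φ}
  = (0) - (-1/sin(θ)^2) + (0) - (1/tan(θ)^2) = 1
R_{θθ} = R^θ_{θ θ θ} + R^φ_{θ φ θ} = (0) + (1) = 1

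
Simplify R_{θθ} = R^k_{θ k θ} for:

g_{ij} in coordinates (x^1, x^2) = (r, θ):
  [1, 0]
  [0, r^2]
Non-zero Christoffel symbols (Γ^k_{ij} = Γ^k_{ji}):
Γ^r_{θ θ} = -r
Γ^θ_{r θ} = 1/r
R^r_{θ r θ} = ∂_r Γ^r_{θ θ} - ∂_θ Γ^r_{θ r} + Γ^r_{r m} Γ^m_{θ θ} - Γ^r_{θ m} Γ^m_{θ r}
  = (-1) - (0) + (0) - (-1) = 0
R^θ_{θ θ θ} = 0 (a repeated index in an antisymmetric pair)
R_{θθ} = R^r_{θ r θ} + R^θ_{θ θ θ} = (0) + (0) = 0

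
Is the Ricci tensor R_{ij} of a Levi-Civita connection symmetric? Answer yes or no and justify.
R_{ij} = R^k_{ikj}; the pair symmetry R_{kilj} = R_{ljki} gives R_{ij} = R_{ji}.
Yes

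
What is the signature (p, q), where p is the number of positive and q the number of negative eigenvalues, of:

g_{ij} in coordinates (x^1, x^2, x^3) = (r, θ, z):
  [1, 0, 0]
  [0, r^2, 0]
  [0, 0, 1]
The metric is diagonal, so its eigenvalues are the diagonal entries: 1, r^2, 1 (at a generic point, where coordinate-dependent entries are positive).
3 positive, 0 negative.
(3, 0) - Riemannian (positive definite)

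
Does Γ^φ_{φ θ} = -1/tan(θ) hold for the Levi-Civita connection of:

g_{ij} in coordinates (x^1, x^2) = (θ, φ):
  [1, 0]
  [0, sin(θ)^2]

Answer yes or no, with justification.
Γ^φ_{φ θ} = (1/2) g^{φφ} (∂_φ g_{φθ} + ∂_θ g_{φφ} - ∂_φ g_{φθ}) = (1/2)(1/sin(θ)^2)((0) + (sin(2*θ)) - (0)) = 1/tan(θ)
This differs from the proposed value -1/tan(θ).
No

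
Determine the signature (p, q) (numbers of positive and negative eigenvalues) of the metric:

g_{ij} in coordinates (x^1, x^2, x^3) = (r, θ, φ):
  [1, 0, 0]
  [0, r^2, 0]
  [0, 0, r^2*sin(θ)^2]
The metric is diagonal, so its eigenvalues are the diagonal entries: 1, r^2, r^2*sin(θ)^2 (at a generic point, where coordinate-dependent entries are positive).
3 positive, 0 negative.
(3, 0) - Riemannian (positive definite)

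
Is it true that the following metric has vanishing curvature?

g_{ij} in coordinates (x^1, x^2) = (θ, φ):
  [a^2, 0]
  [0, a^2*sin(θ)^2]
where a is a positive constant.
Non-zero Christoffel symbols:
Γ^θ_{φ φ} = -sin(2*θ)/2
Γ^φ_{θ φ} = 1/tan(θ)
Ricci tensor: R_{θθ} = 1, R_{θφ} = 0, R_{φφ} = sin(θ)^2
The Ricci tensor is non-zero, so the Riemann tensor is non-zero: not flat.
No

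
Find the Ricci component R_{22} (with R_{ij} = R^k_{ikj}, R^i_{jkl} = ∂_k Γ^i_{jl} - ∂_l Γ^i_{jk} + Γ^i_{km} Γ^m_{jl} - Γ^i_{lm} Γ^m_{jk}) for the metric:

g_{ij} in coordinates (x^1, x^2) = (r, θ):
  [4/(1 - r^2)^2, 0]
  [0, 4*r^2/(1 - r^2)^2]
Non-zero Christoffel symbols (Γ^k_{ij} = Γ^k_{ji}):
Γ^r_{r r} = 2*r/(1 - r^2)
Γ^r_{θ θ} = (r^3 + r)/(r^2 - 1)
Γ^θ_{r θ} = (-r^2 - 1)/(r^3 - r)
R^r_{θ r θ} = ∂_r Γ^r_{θ θ} - ∂_θ Γ^r_{θ r} + Γ^r_{r m} Γ^m_{θ θ} - Γ^r_{θ m} Γ^m_{θ r}
  = ((r^4 - 4*r^2 - 1)/(r^2 - 1)^2) - (0) + (-2*r^2*(r^2 + 1)/(r^2 - 1)^2) - (-(r^2 + 1)^2/(r^2 - 1)^2) = -4*r^2/(r^2 - 1)^2
R^θ_{θ θ θ} = 0 (a repeated index in an antisymmetric pair)
R_{θθ} = R^r_{θ r θ} + R^θ_{θ θ θ} = (-4*r^2/(r^2 - 1)^2) + (0) = -4*r^2/(r^2 - 1)^2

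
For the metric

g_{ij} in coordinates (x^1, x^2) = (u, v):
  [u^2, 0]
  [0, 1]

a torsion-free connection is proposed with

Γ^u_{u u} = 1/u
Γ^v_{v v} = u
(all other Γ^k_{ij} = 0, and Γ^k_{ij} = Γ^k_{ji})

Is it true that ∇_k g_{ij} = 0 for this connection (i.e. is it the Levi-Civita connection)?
Using ∇_k g_{ij} = ∂_k g_{ij} - Γ^m_{ki} g_{mj} - Γ^m_{kj} g_{im}:
∇_v g_{vv} = (0) - (u) - (u) = -2*u ≠ 0
So the connection is not metric compatible (it is not the Levi-Civita connection).
No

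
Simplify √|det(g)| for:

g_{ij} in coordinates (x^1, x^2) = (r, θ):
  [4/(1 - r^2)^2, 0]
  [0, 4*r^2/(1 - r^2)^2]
det(g) = 16*r^2/(1 - r^2)^4
√|det(g)| = 4*r/(r^2 - 1)^2
Volume element: dV = 4*r/(r^2 - 1)^2 dr dθ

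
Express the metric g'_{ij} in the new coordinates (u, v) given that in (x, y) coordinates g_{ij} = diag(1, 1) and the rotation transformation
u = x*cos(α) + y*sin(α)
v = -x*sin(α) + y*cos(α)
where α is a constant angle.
Invert the transformation: x = u*cos(α) - v*sin(α), y = u*sin(α) + v*cos(α)
g'_{ij} = (∂x^k/∂x'^i)(∂x^l/∂x'^j) g_{kl}; with g_{kl} = δ_{kl} this is Σ_k (∂x^k/∂x'^i)(∂x^k/∂x'^j).
Jacobian: ∂x/∂u = cos(α), ∂x/∂v = -sin(α), ∂y/∂u = sin(α), ∂y/∂v = cos(α)
g'_{uu} = (cos(α))(cos(α)) + (sin(α))(sin(α)) = 1
g'_{uv} = (cos(α))(-sin(α)) + (sin(α))(cos(α)) = 0
g'_{vv} = (-sin(α))(-sin(α)) + (cos(α))(cos(α)) = 1
g'_{ij} = diag(1, 1)
The Euclidean metric is invariant under rotations.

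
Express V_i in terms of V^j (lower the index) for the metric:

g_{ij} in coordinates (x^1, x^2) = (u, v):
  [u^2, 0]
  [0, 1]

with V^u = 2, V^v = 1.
V_i = g_{ij} V^j:
V_u = (u^2)(2) + (0)(1) = 2*u^2
V_v = (0)(2) + (1)(1) = 1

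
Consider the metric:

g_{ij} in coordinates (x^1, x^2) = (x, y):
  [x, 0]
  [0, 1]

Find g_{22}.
With x^1 = x, x^2 = y, g_{22} = g_{yy} is the row-2, column-2 entry of the matrix.
g_{22} = 1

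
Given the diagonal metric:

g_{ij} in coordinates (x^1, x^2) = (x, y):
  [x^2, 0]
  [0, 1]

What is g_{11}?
With x^1 = x, x^2 = y, g_{11} = g_{xx} is the row-1, column-1 entry of the matrix.
g_{11} = x^2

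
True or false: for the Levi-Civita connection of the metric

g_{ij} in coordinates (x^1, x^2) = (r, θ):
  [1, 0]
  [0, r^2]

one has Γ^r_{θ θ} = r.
Γ^r_{θ θ} = (1/2) g^{rr} (∂_θ g_{rθ} + ∂_θ g_{rθ} - ∂_r g_{θθ}) = (1/2)(1)((0) + (0) - (2*r)) = -r
This differs from the proposed value r.
False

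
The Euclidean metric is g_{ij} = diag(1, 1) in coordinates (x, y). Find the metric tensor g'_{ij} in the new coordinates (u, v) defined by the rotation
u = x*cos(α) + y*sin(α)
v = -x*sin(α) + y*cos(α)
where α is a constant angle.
Invert the transformation: x = u*cos(α) - v*sin(α), y = u*sin(α) + v*cos(α)
g'_{ij} = (∂x^k/∂x'^i)(∂x^l/∂x'^j) g_{kl}; with g_{kl} = δ_{kl} this is Σ_k (∂x^k/∂x'^i)(∂x^k/∂x'^j).
Jacobian: ∂x/∂u = cos(α), ∂x/∂v = -sin(α), ∂y/∂u = sin(α), ∂y/∂v = cos(α)
g'_{uu} = (cos(α))(cos(α)) + (sin(α))(sin(α)) = 1
g'_{uv} = (cos(α))(-sin(α)) + (sin(α))(cos(α)) = 0
g'_{vv} = (-sin(α))(-sin(α)) + (cos(α))(cos(α)) = 1
g'_{ij} = diag(1, 1)
The Euclidean metric is invariant under rotations.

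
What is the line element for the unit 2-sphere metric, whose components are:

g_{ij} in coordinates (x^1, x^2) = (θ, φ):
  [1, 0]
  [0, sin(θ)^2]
ds^2 = g_{ij} dx^i dx^j; only the non-zero components contribute.
ds^2 = dθ^2 + sin(θ)^2 dφ^2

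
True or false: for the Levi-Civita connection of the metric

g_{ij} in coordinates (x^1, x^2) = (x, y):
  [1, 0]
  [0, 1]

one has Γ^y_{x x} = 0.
Γ^y_{x x} = (1/2) g^{yy} (∂_x g_{yx} + ∂_x g_{yx} - ∂_y g_{xx}) = (1/2)(1)((0) + (0) - (0)) = 0
This equals the proposed value 0.
True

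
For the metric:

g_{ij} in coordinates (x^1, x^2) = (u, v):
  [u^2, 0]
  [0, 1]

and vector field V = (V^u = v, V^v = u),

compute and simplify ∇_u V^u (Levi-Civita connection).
Non-zero Christoffel symbols:
Γ^u_{u u} = 1/u
∇_u V^u = ∂_u V^u + Γ^u_{u j} V^j
  = (0) + (1/u)(v) + (0)(u)
  = v/u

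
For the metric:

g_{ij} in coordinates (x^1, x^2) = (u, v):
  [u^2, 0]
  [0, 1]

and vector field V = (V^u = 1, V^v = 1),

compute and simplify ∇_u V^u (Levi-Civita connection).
Non-zero Christoffel symbols:
Γ^u_{u u} = 1/u
∇_u V^u = ∂_u V^u + Γ^u_{u j} V^j
  = (0) + (1/u)(1) + (0)(1)
  = 1/u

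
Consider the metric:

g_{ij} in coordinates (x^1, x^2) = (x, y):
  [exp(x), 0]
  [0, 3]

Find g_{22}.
With x^1 = x, x^2 = y, g_{22} = g_{yy} is the row-2, column-2 entry of the matrix.
g_{22} = 3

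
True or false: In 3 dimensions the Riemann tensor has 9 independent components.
n^2(n^2-1)/12 = 9·8/12 = 6 independent components for n = 3.
False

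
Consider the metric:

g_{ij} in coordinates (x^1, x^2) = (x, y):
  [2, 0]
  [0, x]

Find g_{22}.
With x^1 = x, x^2 = y, g_{22} = g_{yy} is the row-2, column-2 entry of the matrix.
g_{22} = x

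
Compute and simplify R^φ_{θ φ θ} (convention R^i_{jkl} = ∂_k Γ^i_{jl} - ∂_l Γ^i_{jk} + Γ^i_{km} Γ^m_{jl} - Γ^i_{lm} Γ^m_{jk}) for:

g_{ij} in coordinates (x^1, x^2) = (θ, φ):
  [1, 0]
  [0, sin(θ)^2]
Non-zero Christoffel symbols (Γ^k_{ij} = Γ^k_{ji}):
Γ^θ_{φ φ} = -sin(2*θ)/2
Γ^φ_{θ φ} = 1/tan(θ)
R^φ_{θ φ θ} = ∂_φ Γ^φ_{θ θ} - ∂_θ Γ^φ_{θ φ} + Γ^φ_{φ m} Γ^m_{θ θ} - Γ^φ_{θ m} Γ^m_{θ φ}
  = (0) - (-1/sin(θ)^2) + (0) - (1/tan(θ)^2) = 1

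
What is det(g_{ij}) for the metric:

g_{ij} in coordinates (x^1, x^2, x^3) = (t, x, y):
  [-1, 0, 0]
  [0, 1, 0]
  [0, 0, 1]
Diagonal metric: det(g) = g_{11}·g_{22}·g_{33}
= (-1)·(1)·(1)
det(g) = -1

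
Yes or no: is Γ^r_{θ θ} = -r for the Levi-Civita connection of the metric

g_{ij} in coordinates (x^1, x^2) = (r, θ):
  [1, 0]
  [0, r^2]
Γ^r_{θ θ} = (1/2) g^{rr} (∂_θ g_{rθ} + ∂_θ g_{rθ} - ∂_r g_{θθ}) = (1/2)(1)((0) + (0) - (2*r)) = -r
This equals the proposed value -r.
Yes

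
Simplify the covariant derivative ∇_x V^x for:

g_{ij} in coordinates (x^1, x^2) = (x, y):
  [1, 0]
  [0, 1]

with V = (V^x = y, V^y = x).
All Christoffel symbols are zero.
∇_x V^x = ∂_x V^x + Γ^x_{x j} V^j
  = (0) + (0)(y) + (0)(x)
  = 0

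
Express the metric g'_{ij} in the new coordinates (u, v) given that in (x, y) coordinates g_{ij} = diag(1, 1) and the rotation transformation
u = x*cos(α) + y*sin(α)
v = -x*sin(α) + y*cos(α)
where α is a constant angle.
Invert the transformation: x = u*cos(α) - v*sin(α), y = u*sin(α) + v*cos(α)
g'_{ij} = (∂x^k/∂x'^i)(∂x^l/∂x'^j) g_{kl}; with g_{kl} = δ_{kl} this is Σ_k (∂x^k/∂x'^i)(∂x^k/∂x'^j).
Jacobian: ∂x/∂u = cos(α), ∂x/∂v = -sin(α), ∂y/∂u = sin(α), ∂y/∂v = cos(α)
g'_{uu} = (cos(α))(cos(α)) + (sin(α))(sin(α)) = 1
g'_{uv} = (cos(α))(-sin(α)) + (sin(α))(cos(α)) = 0
g'_{vv} = (-sin(α))(-sin(α)) + (cos(α))(cos(α)) = 1
g'_{ij} = diag(1, 1)
The Euclidean metric is invariant under rotations.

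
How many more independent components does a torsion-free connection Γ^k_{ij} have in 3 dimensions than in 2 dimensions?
Independent components in n dimensions: n × n(n+1)/2 = n^2(n+1)/2.
3D: 3 × 6 = 18
2D: 2 × 3 = 6
Difference = 18 - 6 = 12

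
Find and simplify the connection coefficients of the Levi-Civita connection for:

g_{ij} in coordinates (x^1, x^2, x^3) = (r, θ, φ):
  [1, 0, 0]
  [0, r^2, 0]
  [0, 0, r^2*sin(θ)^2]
Using Γ^k_{ij} = (1/2) g^{km} (∂_i g_{mj} + ∂_j g_{mi} - ∂_m g_{ij}); the metric is diagonal, so only the m = k term contributes.
Non-zero symbols (using the symmetry Γ^k_{ij} = Γ^k_{ji}):
Γ^r_{θ θ} = (1/2) g^{rr} (∂_θ g_{rθ} + ∂_θ g_{rθ} - ∂_r g_{θθ}) = (1/2)(1)((0) + (0) - (2*r)) = -r
Γ^r_{φ φ} = (1/2) g^{rr} (∂_φ g_{rφ} + ∂_φ g_{rφ} - ∂_r g_{φφ}) = (1/2)(1)((0) + (0) - (2*r*sin(θ)^2)) = -r*sin(θ)^2
Γ^θ_{r θ} = (1/2) g^{θθ} (∂_r g_{θθ} + ∂_θ g_{θr} - ∂_θ g_{rθ}) = (1/2)(1/r^2)((2*r) + (0) - (0)) = 1/r
Γ^θ_{φ φ} = (1/2) g^{θθ} (∂_φ g_{θφ} + ∂_φ g_{θφ} - ∂_θ g_{φφ}) = (1/2)(1/r^2)((0) + (0) - (r^2*sin(2*θ))) = -sin(2*θ)/2
Γ^φ_{r φ} = (1/2) g^{φφ} (∂_r g_{φφ} + ∂_φ g_{φr} - ∂_φ g_{rφ}) = (1/2)(1/(r^2*sin(θ)^2))((2*r*sin(θ)^2) + (0) - (0)) = 1/r
Γ^φ_{θ φ} = (1/2) g^{φφ} (∂_θ g_{φφ} + ∂_φ g_{φθ} - ∂_φ g_{θφ}) = (1/2)(1/(r^2*sin(θ)^2))((r^2*sin(2*θ)) + (0) - (0)) = 1/tan(θ)
All other Christoffel symbols are zero.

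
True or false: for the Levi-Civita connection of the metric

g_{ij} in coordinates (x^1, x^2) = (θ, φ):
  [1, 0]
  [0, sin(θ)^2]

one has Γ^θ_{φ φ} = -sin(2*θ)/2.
Γ^θ_{φ φ} = (1/2) g^{θθ} (∂_φ g_{θφ} + ∂_φ g_{θφ} - ∂_θ g_{φφ}) = (1/2)(1)((0) + (0) - (sin(2*θ))) = -sin(2*θ)/2
This equals the proposed value -sin(2*θ)/2.
True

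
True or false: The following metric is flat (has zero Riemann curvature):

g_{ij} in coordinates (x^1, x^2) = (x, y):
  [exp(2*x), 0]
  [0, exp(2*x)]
Non-zero Christoffel symbols:
Γ^x_{x x} = 1
Γ^x_{y y} = -1
Γ^y_{x y} = 1
Ricci tensor: R_{xx} = 0, R_{xy} = 0, R_{yy} = 0
All R_{ij} vanish; in 2 dimensions the Riemann tensor is fully determined by the Ricci tensor, so R^i_{jkl} = 0: the metric is flat (curvilinear coordinates on flat space).
True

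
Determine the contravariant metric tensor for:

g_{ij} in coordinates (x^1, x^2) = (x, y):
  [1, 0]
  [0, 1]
The metric is diagonal, so g^{ij} is diagonal with entries 1/g_{ii}: diag(1, 1).
g^{ij}:
  [1, 0]
  [0, 1]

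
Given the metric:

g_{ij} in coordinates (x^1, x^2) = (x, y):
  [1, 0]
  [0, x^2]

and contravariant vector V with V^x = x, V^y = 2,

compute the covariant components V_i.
V_i = g_{ij} V^j:
V_x = (1)(x) + (0)(2) = x
V_y = (0)(x) + (x^2)(2) = 2*x^2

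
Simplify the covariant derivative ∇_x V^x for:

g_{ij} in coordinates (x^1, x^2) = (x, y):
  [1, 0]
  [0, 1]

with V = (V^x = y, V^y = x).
All Christoffel symbols are zero.
∇_x V^x = ∂_x V^x + Γ^x_{x j} V^j
  = (0) + (0)(y) + (0)(x)
  = 0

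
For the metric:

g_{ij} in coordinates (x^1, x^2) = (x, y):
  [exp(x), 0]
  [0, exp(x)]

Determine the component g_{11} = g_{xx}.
With x^1 = x, x^2 = y, g_{11} = g_{xx} is the row-1, column-1 entry of the matrix.
g_{11} = exp(x)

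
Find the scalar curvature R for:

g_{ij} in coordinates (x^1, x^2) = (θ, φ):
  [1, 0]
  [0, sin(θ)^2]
Non-zero Christoffel symbols (Γ^k_{ij} = Γ^k_{ji}):
Γ^θ_{φ φ} = -sin(2*θ)/2
Γ^φ_{θ φ} = 1/tan(θ)
Ricci tensor (R_{ij} = R^k_{ikj}): R_{θθ} = 1, R_{θφ} = 0, R_{φφ} = sin(θ)^2
Inverse metric: g^{θθ} = 1, g^{φφ} = 1/sin(θ)^2
R = g^{ij} R_{ij} = (1)(1) + (1/sin(θ)^2)(sin(θ)^2) = 2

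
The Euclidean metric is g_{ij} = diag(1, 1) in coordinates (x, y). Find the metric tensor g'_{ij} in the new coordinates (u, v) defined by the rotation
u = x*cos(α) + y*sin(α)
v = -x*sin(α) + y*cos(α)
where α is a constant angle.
Invert the transformation: x = u*cos(α) - v*sin(α), y = u*sin(α) + v*cos(α)
g'_{ij} = (∂x^k/∂x'^i)(∂x^l/∂x'^j) g_{kl}; with g_{kl} = δ_{kl} this is Σ_k (∂x^k/∂x'^i)(∂x^k/∂x'^j).
Jacobian: ∂x/∂u = cos(α), ∂x/∂v = -sin(α), ∂y/∂u = sin(α), ∂y/∂v = cos(α)
g'_{uu} = (cos(α))(cos(α)) + (sin(α))(sin(α)) = 1
g'_{uv} = (cos(α))(-sin(α)) + (sin(α))(cos(α)) = 0
g'_{vv} = (-sin(α))(-sin(α)) + (cos(α))(cos(α)) = 1
g'_{ij} = diag(1, 1)
The Euclidean metric is invariant under rotations.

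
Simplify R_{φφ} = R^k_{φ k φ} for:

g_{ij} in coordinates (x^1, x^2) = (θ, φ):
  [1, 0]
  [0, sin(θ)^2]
Non-zero Christoffel symbols (Γ^k_{ij} = Γ^k_{ji}):
Γ^θ_{φ φ} = -sin(2*θ)/2
Γ^φ_{θ φ} = 1/tan(θ)
R^θ_{φ θ φ} = ∂_θ Γ^θ_{φ φ} - ∂_φ Γ^θ_{φ θ} + Γ^θ_{θ m} Γ^m_{φ φ} - Γ^θ_{φ m} Γ^m_{φ θ}
  = (-cos(2*θ)) - (0) + (0) - (-cos(θ)^2) = sin(θ)^2
R^φ_{φ φ φ} = 0 (a repeated index in an antisymmetric pair)
R_{φφ} = R^θ_{φ θ φ} + R^φ_{φ φ φ} = (sin(θ)^2) + (0) = sin(θ)^2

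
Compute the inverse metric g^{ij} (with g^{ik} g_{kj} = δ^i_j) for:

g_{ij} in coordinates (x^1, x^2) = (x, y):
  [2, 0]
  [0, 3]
The metric is diagonal, so g^{ij} is diagonal with entries 1/g_{ii}: diag(1/2, 1/3).
g^{ij}:
  [1/2, 0]
  [0, 1/3]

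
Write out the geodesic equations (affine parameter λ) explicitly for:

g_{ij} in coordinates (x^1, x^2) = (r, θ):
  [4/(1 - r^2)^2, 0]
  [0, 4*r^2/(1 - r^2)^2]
Geodesic equation: d^2x^k/dλ^2 + Γ^k_{ij} (dx^i/dλ)(dx^j/dλ) = 0.
Non-zero Christoffel symbols:
Γ^r_{r r} = 2*r/(1 - r^2)
Γ^r_{θ θ} = (r^3 + r)/(r^2 - 1)
Γ^θ_{r θ} = (-r^2 - 1)/(r^3 - r)
Substituting (the symmetric pair Γ^k_{ij}, Γ^k_{ji} combines into a factor 2):
d^2r/dλ^2 + (2*r/(1 - r^2)) (dr/dλ)^2 + ((r^3 + r)/(r^2 - 1)) (dθ/dλ)^2 = 0
d^2θ/dλ^2 + ((-2*r^2 - 2)/(r^3 - r)) (dr/dλ)(dθ/dλ) = 0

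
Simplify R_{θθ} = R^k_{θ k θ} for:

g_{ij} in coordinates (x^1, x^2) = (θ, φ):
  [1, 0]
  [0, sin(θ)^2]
Non-zero Christoffel symbols (Γ^k_{ij} = Γ^k_{ji}):
Γ^θ_{φ φ} = -sin(2*θ)/2
Γ^φ_{θ φ} = 1/tan(θ)
R^θ_{θ θ θ} = 0 (a repeated index in an antisymmetric pair)
R^φ_{θ φ θ} = ∂_φ Γ^φ_{θ θ} - ∂_θ Γ^φ_{θ φ} + Γ^φ_{φ m} Γ^m_{θ θ} - Γ^φ_{θ m} Γ^m_{θ φ}
  = (0) - (-1/sin(θ)^2) + (0) - (1/tan(θ)^2) = 1
R_{θθ} = R^θ_{θ θ θ} + R^φ_{θ φ θ} = (0) + (1) = 1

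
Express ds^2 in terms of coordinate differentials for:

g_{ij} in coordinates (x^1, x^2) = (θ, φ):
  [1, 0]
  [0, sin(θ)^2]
ds^2 = g_{ij} dx^i dx^j; only the non-zero components contribute.
ds^2 = dθ^2 + sin(θ)^2 dφ^2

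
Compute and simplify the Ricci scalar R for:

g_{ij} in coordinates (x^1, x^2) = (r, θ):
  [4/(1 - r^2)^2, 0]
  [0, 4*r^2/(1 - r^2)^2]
Non-zero Christoffel symbols (Γ^k_{ij} = Γ^k_{ji}):
Γ^r_{r r} = 2*r/(1 - r^2)
Γ^r_{θ θ} = (r^3 + r)/(r^2 - 1)
Γ^θ_{r θ} = (-r^2 - 1)/(r^3 - r)
Ricci tensor (R_{ij} = R^k_{ikj}): R_{rr} = -4/(r^2 - 1)^2, R_{rθ} = 0, R_{θθ} = -4*r^2/(r^2 - 1)^2
Inverse metric: g^{rr} = (1 - r^2)^2/4, g^{θθ} = (1 - r^2)^2/(4*r^2)
R = g^{ij} R_{ij} = ((1 - r^2)^2/4)(-4/(r^2 - 1)^2) + ((1 - r^2)^2/(4*r^2))(-4*r^2/(r^2 - 1)^2) = -2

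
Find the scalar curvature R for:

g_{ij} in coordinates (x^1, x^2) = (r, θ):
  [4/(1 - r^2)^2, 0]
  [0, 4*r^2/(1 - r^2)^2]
Non-zero Christoffel symbols (Γ^k_{ij} = Γ^k_{ji}):
Γ^r_{r r} = 2*r/(1 - r^2)
Γ^r_{θ θ} = (r^3 + r)/(r^2 - 1)
Γ^θ_{r θ} = (-r^2 - 1)/(r^3 - r)
Ricci tensor (R_{ij} = R^k_{ikj}): R_{rr} = -4/(r^2 - 1)^2, R_{rθ} = 0, R_{θθ} = -4*r^2/(r^2 - 1)^2
Inverse metric: g^{rr} = (1 - r^2)^2/4, g^{θθ} = (1 - r^2)^2/(4*r^2)
R = g^{ij} R_{ij} = ((1 - r^2)^2/4)(-4/(r^2 - 1)^2) + ((1 - r^2)^2/(4*r^2))(-4*r^2/(r^2 - 1)^2) = -2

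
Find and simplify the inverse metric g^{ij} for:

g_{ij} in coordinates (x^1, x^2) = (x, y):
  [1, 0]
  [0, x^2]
The metric is diagonal, so g^{ij} is diagonal with entries 1/g_{ii}: diag(1, 1/(x^2)).
g^{ij}:
  [1, 0]
  [0, 1/x^2]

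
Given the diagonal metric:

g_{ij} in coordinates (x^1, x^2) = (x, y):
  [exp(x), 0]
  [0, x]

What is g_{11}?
With x^1 = x, x^2 = y, g_{11} = g_{xx} is the row-1, column-1 entry of the matrix.
g_{11} = exp(x)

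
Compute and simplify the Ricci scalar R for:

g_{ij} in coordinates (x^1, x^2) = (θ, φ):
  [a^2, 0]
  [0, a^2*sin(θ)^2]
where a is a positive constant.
Non-zero Christoffel symbols (Γ^k_{ij} = Γ^k_{ji}):
Γ^θ_{φ φ} = -sin(2*θ)/2
Γ^φ_{θ φ} = 1/tan(θ)
Ricci tensor (R_{ij} = R^k_{ikj}): R_{θθ} = 1, R_{θφ} = 0, R_{φφ} = sin(θ)^2
Inverse metric: g^{θθ} = 1/a^2, g^{φφ} = 1/(a^2*sin(θ)^2)
R = g^{ij} R_{ij} = (1/a^2)(1) + (1/(a^2*sin(θ)^2))(sin(θ)^2) = 2/a^2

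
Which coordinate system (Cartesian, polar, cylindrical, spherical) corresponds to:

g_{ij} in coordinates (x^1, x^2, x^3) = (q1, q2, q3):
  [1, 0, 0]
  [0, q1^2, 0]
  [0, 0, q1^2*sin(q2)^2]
The line element ds^2 = dq1^2 + q1^2 dq2^2 + q1^2 sin(q2)^2 dq3^2 is dr^2 + r^2 dθ^2 + r^2 sin(θ)^2 dφ^2 with q1 = r, q2 = θ, q3 = φ.
spherical coordinates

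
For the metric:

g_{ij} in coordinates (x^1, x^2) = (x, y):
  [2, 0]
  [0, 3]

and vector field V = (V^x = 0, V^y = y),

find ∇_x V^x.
All Christoffel symbols are zero.
∇_x V^x = ∂_x V^x + Γ^x_{x j} V^j
  = (0) + (0)(0) + (0)(y)
  = 0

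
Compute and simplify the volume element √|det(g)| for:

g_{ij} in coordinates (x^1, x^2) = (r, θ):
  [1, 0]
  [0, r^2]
det(g) = r^2
√|det(g)| = r
Volume element: dV = r dr dθ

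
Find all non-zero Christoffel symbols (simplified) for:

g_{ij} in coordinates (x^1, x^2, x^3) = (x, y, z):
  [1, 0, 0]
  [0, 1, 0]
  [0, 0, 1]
Using Γ^k_{ij} = (1/2) g^{km} (∂_i g_{mj} + ∂_j g_{mi} - ∂_m g_{ij}); the metric is diagonal, so only the m = k term contributes.
Every metric component is constant, so all ∂_m g_{ij} = 0 and every Christoffel symbol vanishes.
All Christoffel symbols are zero.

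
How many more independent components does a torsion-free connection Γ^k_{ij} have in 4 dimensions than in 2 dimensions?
Independent components in n dimensions: n × n(n+1)/2 = n^2(n+1)/2.
4D: 4 × 10 = 40
2D: 2 × 3 = 6
Difference = 40 - 6 = 34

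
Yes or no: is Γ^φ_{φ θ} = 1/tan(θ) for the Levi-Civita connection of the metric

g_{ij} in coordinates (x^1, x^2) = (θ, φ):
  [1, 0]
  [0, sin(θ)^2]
Γ^φ_{φ θ} = (1/2) g^{φφ} (∂_φ g_{φθ} + ∂_θ g_{φφ} - ∂_φ g_{φθ}) = (1/2)(1/sin(θ)^2)((0) + (sin(2*θ)) - (0)) = 1/tan(θ)
This equals the proposed value 1/tan(θ).
Yes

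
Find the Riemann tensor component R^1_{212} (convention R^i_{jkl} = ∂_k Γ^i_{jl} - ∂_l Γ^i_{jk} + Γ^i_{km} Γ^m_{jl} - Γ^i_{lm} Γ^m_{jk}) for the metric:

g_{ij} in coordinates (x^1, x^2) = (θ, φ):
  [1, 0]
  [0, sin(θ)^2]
Non-zero Christoffel symbols (Γ^k_{ij} = Γ^k_{ji}):
Γ^θ_{φ φ} = -sin(2*θ)/2
Γ^φ_{θ φ} = 1/tan(θ)
R^θ_{φ θ φ} = ∂_θ Γ^θ_{φ φ} - ∂_φ Γ^θ_{φ θ} + Γ^θ_{θ m} Γ^m_{φ φ} - Γ^θ_{φ m} Γ^m_{φ θ}
  = (-cos(2*θ)) - (0) + (0) - (-cos(θ)^2) = sin(θ)^2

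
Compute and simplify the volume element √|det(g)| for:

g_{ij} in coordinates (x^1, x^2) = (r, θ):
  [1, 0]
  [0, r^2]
det(g) = r^2
√|det(g)| = r
Volume element: dV = r dr dθ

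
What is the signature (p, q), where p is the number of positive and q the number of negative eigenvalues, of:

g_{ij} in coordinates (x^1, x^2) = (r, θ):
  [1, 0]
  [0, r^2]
The metric is diagonal, so its eigenvalues are the diagonal entries: 1, r^2 (at a generic point, where coordinate-dependent entries are positive).
2 positive, 0 negative.
(2, 0) - Riemannian (positive definite)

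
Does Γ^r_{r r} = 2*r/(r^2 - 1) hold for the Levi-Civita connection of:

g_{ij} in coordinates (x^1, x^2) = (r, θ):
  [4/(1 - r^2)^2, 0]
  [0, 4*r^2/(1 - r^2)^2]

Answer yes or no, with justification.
Γ^r_{r r} = (1/2) g^{rr} (∂_r g_{rr} + ∂_r g_{rr} - ∂_r g_{rr}) = (1/2)((1 - r^2)^2/4)((16*r/(1 - r^2)^3) + (16*r/(1 - r^2)^3) - (16*r/(1 - r^2)^3)) = 2*r/(1 - r^2)
This differs from the proposed value 2*r/(r^2 - 1).
No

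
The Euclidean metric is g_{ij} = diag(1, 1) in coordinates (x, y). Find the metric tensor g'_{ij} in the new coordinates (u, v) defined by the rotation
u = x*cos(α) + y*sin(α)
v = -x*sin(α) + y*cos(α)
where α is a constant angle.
Invert the transformation: x = u*cos(α) - v*sin(α), y = u*sin(α) + v*cos(α)
g'_{ij} = (∂x^k/∂x'^i)(∂x^l/∂x'^j) g_{kl}; with g_{kl} = δ_{kl} this is Σ_k (∂x^k/∂x'^i)(∂x^k/∂x'^j).
Jacobian: ∂x/∂u = cos(α), ∂x/∂v = -sin(α), ∂y/∂u = sin(α), ∂y/∂v = cos(α)
g'_{uu} = (cos(α))(cos(α)) + (sin(α))(sin(α)) = 1
g'_{uv} = (cos(α))(-sin(α)) + (sin(α))(cos(α)) = 0
g'_{vv} = (-sin(α))(-sin(α)) + (cos(α))(cos(α)) = 1
g'_{ij} = diag(1, 1)
The Euclidean metric is invariant under rotations.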